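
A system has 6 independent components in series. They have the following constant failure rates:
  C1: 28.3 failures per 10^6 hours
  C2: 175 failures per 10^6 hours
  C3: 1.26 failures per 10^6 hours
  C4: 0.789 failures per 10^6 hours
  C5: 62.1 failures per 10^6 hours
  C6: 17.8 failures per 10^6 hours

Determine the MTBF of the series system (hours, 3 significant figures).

3510

Series of exponential components: λ_sys = Σ λ_i
λ_sys = 0.0000283 + 0.000175 + 0.00000126 + 0.000000789 + 0.0000621 + 0.0000178 = 2.8525e-04 /h
MTBF = 1 / λ_sys = 3510 h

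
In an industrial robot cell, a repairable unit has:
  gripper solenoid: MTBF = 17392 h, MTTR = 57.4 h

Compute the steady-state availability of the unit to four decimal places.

A(gripper solenoid) = MTBF/(MTBF+MTTR) = 17392/(17392+57.4) = 0.9967

0.9967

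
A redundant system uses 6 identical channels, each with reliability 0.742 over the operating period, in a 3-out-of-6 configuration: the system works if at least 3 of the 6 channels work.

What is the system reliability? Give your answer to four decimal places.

0.9580

R = Σ_{i=3}^{6} C(6,i) p^i (1−p)^{6−i} with p = 0.742
C(6,3)·0.742^3·0.258^3 = 0.140314
C(6,4)·0.742^4·0.258^2 = 0.302654
C(6,5)·0.742^5·0.258^1 = 0.348169
C(6,6)·0.742^6·0.258^0 = 0.166887
Sum = 0.9580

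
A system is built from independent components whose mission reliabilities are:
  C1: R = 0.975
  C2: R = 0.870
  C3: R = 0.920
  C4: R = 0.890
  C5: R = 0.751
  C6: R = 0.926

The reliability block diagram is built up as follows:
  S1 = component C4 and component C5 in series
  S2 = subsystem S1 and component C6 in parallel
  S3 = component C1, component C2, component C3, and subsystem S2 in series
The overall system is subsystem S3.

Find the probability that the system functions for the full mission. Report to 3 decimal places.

Series (C4 and C5): 0.89000 × 0.75100 = 0.66839
Parallel ([0.66839] and C6): 1 − (1 − 0.66839)(1 − 0.92600) = 0.97546
Series (C1, C2, C3, and [0.97546]): 0.97500 × 0.87000 × 0.92000 × 0.97546 = 0.761

0.761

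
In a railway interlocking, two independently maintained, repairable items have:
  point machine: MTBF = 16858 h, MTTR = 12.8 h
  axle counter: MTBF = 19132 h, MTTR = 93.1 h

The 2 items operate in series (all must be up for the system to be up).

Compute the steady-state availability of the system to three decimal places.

A(point machine) = MTBF/(MTBF+MTTR) = 16858/(16858+12.8) = 0.999241
A(axle counter) = MTBF/(MTBF+MTTR) = 19132/(19132+93.1) = 0.995157
Series availability: 0.999241 × 0.995157 = 0.994

0.994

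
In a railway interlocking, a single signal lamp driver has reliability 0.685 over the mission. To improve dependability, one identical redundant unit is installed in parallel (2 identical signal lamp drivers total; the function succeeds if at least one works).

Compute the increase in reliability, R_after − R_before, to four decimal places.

R_before = 0.685
R_after = 1 − (1 − 0.685)^2 = 0.9008
ΔR = 0.9008 − 0.685 = 0.2158

0.2158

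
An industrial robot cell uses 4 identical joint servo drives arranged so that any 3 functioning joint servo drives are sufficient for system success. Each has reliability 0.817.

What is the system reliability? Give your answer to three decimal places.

R = Σ_{i=3}^{4} C(4,i) p^i (1−p)^{4−i} with p = 0.817
C(4,3)·0.817^3·0.183^1 = 0.39919
C(4,4)·0.817^4·0.183^0 = 0.44554
Sum = 0.845

0.845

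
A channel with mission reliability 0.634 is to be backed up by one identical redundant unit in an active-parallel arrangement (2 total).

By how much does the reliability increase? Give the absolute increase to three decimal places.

0.232

R_before = 0.634
R_after = 1 − (1 − 0.634)^2 = 0.866
ΔR = 0.866 − 0.634 = 0.232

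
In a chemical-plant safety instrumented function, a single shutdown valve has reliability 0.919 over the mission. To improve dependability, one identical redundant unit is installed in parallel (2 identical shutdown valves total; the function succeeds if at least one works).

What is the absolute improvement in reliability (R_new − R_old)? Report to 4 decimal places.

R_before = 0.919
R_after = 1 − (1 − 0.919)^2 = 0.9934
ΔR = 0.9934 − 0.919 = 0.0744

0.0744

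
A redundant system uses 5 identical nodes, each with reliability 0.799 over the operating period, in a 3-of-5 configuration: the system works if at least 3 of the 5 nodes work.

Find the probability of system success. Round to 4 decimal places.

R = Σ_{i=3}^{5} C(5,i) p^i (1−p)^{5−i} with p = 0.799
C(5,3)·0.799^3·0.201^2 = 0.206078
C(5,4)·0.799^4·0.201^1 = 0.409594
C(5,5)·0.799^5·0.201^0 = 0.325637
Sum = 0.9413

0.9413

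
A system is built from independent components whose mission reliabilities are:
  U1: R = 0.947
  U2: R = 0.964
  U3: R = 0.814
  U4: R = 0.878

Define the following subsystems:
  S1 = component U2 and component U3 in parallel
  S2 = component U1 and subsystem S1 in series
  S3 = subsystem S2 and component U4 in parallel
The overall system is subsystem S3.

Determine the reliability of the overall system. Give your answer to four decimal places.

Parallel (U2 and U3): 1 − (1 − 0.964000)(1 − 0.814000) = 0.993304
Series (U1 and [0.993304]): 0.947000 × 0.993304 = 0.940659
Parallel ([0.940659] and U4): 1 − (1 − 0.940659)(1 − 0.878000) = 0.9928

0.9928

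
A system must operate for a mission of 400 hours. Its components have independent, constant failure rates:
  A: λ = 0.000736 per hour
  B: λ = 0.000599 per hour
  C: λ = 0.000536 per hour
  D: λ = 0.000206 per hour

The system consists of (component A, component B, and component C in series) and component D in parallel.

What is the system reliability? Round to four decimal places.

R(A) = exp(−0.000736 × 400) = 0.744978
R(B) = exp(−0.000599 × 400) = 0.786943
R(C) = exp(−0.000536 × 400) = 0.807026
R(D) = exp(−0.000206 × 400) = 0.920904
Series (A, B, and C): 0.744978 × 0.786943 × 0.807026 = 0.473123
Parallel ([0.473123] and D): 1 − (1 − 0.473123)(1 − 0.920904) = 0.9583

0.9583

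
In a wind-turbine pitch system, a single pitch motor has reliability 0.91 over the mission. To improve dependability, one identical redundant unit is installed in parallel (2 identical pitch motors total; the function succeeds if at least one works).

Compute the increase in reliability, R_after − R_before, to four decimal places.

0.0819

R_before = 0.91
R_after = 1 − (1 − 0.91)^2 = 0.9919
ΔR = 0.9919 − 0.91 = 0.0819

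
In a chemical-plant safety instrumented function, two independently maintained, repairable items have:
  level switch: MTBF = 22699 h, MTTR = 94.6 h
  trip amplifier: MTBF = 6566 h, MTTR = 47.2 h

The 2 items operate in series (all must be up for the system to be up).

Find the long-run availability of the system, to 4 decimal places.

0.9887

A(level switch) = MTBF/(MTBF+MTTR) = 22699/(22699+94.6) = 0.995850
A(trip amplifier) = MTBF/(MTBF+MTTR) = 6566/(6566+47.2) = 0.992863
Series availability: 0.995850 × 0.992863 = 0.9887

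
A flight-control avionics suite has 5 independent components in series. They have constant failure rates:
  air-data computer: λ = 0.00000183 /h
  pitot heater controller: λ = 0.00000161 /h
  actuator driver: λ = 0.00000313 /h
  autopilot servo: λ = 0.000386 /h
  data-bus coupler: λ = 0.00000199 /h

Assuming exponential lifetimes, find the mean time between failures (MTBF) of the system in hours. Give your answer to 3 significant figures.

2530

Series of exponential components: λ_sys = Σ λ_i
λ_sys = 0.00000183 + 0.00000161 + 0.00000313 + 0.000386 + 0.00000199 = 3.9456e-04 /h
MTBF = 1 / λ_sys = 2530 h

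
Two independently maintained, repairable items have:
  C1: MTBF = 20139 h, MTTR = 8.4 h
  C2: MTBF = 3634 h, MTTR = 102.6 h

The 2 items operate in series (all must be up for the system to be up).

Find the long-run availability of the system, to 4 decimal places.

0.9721

A(C1) = MTBF/(MTBF+MTTR) = 20139/(20139+8.4) = 0.999583
A(C2) = MTBF/(MTBF+MTTR) = 3634/(3634+102.6) = 0.972542
Series availability: 0.999583 × 0.972542 = 0.9721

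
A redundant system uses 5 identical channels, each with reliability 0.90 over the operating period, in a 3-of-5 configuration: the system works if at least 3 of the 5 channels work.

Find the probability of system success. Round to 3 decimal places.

R = Σ_{i=3}^{5} C(5,i) p^i (1−p)^{5−i} with p = 0.90
C(5,3)·0.90^3·0.10^2 = 0.07290
C(5,4)·0.90^4·0.10^1 = 0.32805
C(5,5)·0.90^5·0.10^0 = 0.59049
Sum = 0.991

0.991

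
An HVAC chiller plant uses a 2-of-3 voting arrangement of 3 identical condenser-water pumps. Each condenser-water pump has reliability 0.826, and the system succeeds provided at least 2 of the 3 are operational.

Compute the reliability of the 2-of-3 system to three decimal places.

R = Σ_{i=2}^{3} C(3,i) p^i (1−p)^{3−i} with p = 0.826
C(3,2)·0.826^2·0.174^1 = 0.35615
C(3,3)·0.826^3·0.174^0 = 0.56356
Sum = 0.920

0.920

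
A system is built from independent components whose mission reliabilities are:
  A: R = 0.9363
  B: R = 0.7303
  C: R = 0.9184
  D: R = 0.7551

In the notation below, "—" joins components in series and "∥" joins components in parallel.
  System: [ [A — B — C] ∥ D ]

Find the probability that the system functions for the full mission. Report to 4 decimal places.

0.9089

Series (A, B, and C): 0.936300 × 0.730300 × 0.918400 = 0.627983
Parallel ([0.627983] and D): 1 − (1 − 0.627983)(1 − 0.755100) = 0.9089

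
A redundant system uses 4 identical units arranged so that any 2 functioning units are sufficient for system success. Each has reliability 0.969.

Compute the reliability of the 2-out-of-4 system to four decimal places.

R = Σ_{i=2}^{4} C(4,i) p^i (1−p)^{4−i} with p = 0.969
C(4,2)·0.969^2·0.031^2 = 0.005414
C(4,3)·0.969^3·0.031^1 = 0.112822
C(4,4)·0.969^4·0.031^0 = 0.881648
Sum = 0.9999

0.9999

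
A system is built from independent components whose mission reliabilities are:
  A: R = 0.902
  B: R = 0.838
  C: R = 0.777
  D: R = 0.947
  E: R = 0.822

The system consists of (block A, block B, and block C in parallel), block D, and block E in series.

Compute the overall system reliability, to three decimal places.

0.776

Parallel (A, B, and C): 1 − (1 − 0.90200)(1 − 0.83800)(1 − 0.77700) = 0.99646
Series ([0.99646], D, and E): 0.99646 × 0.94700 × 0.82200 = 0.776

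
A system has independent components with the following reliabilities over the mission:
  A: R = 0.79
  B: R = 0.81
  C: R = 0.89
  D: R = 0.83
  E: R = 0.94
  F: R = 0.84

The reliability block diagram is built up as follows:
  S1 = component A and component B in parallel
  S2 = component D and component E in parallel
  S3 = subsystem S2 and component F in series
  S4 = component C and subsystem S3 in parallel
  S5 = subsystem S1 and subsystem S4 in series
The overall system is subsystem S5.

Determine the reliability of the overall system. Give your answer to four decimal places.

0.9423

Parallel (A and B): 1 − (1 − 0.790000)(1 − 0.810000) = 0.960100
Parallel (D and E): 1 − (1 − 0.830000)(1 − 0.940000) = 0.989800
Series ([0.989800] and F): 0.989800 × 0.840000 = 0.831432
Parallel (C and [0.831432]): 1 − (1 − 0.890000)(1 − 0.831432) = 0.981458
Series ([0.960100] and [0.981458]): 0.960100 × 0.981458 = 0.9423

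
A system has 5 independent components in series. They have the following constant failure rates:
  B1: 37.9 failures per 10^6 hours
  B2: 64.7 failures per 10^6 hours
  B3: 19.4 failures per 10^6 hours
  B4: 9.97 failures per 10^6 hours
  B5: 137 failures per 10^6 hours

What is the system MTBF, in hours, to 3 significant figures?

Series of exponential components: λ_sys = Σ λ_i
λ_sys = 0.0000379 + 0.0000647 + 0.0000194 + 0.00000997 + 0.000137 = 2.6897e-04 /h
MTBF = 1 / λ_sys = 3720 h

3720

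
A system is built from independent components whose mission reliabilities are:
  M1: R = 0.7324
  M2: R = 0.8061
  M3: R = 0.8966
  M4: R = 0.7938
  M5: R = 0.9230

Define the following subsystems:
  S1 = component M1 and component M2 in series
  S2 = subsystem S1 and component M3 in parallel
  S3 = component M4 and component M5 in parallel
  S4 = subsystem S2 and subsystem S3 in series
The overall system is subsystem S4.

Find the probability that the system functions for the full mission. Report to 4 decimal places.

Series (M1 and M2): 0.732400 × 0.806100 = 0.590388
Parallel ([0.590388] and M3): 1 − (1 − 0.590388)(1 − 0.896600) = 0.957646
Parallel (M4 and M5): 1 − (1 − 0.793800)(1 − 0.923000) = 0.984123
Series ([0.957646] and [0.984123]): 0.957646 × 0.984123 = 0.9424

0.9424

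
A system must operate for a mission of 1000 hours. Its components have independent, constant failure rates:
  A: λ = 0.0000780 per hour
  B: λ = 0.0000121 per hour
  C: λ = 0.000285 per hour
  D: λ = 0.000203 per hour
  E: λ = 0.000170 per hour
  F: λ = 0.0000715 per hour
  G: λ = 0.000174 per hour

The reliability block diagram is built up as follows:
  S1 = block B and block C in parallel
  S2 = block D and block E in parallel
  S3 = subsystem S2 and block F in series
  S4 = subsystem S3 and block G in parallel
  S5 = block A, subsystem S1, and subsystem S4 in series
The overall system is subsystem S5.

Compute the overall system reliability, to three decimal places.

0.908

R(A) = exp(−0.0000780 × 1000) = 0.92496
R(B) = exp(−0.0000121 × 1000) = 0.98797
R(C) = exp(−0.000285 × 1000) = 0.75201
R(D) = exp(−0.000203 × 1000) = 0.81628
R(E) = exp(−0.000170 × 1000) = 0.84366
R(F) = exp(−0.0000715 × 1000) = 0.93100
R(G) = exp(−0.000174 × 1000) = 0.84030
Parallel (B and C): 1 − (1 − 0.98797)(1 − 0.75201) = 0.99702
Parallel (D and E): 1 − (1 − 0.81628)(1 − 0.84366) = 0.97128
Series ([0.97128] and F): 0.97128 × 0.93100 = 0.90426
Parallel ([0.90426] and G): 1 − (1 − 0.90426)(1 − 0.84030) = 0.98471
Series (A, [0.99702], and [0.98471]): 0.92496 × 0.99702 × 0.98471 = 0.908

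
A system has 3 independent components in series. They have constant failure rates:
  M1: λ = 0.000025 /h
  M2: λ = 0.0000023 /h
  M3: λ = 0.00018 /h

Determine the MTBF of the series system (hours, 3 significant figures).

Series of exponential components: λ_sys = Σ λ_i
λ_sys = 0.000025 + 0.0000023 + 0.00018 = 2.0730e-04 /h
MTBF = 1 / λ_sys = 4820 h

4820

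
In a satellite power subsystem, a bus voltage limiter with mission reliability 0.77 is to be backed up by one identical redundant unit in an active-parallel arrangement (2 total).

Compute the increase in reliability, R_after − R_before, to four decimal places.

0.1771

R_before = 0.77
R_after = 1 − (1 − 0.77)^2 = 0.9471
ΔR = 0.9471 − 0.77 = 0.1771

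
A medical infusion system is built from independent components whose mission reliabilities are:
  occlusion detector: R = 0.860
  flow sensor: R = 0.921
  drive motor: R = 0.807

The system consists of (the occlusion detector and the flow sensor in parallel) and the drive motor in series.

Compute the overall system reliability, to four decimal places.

0.7981

Parallel (occlusion detector and flow sensor): 1 − (1 − 0.860000)(1 − 0.921000) = 0.988940
Series ([0.988940] and drive motor): 0.988940 × 0.807000 = 0.7981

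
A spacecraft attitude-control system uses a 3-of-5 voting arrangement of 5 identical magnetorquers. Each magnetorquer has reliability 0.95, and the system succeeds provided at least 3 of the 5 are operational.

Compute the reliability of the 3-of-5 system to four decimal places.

R = Σ_{i=3}^{5} C(5,i) p^i (1−p)^{5−i} with p = 0.95
C(5,3)·0.95^3·0.05^2 = 0.021434
C(5,4)·0.95^4·0.05^1 = 0.203627
C(5,5)·0.95^5·0.05^0 = 0.773781
Sum = 0.9988

0.9988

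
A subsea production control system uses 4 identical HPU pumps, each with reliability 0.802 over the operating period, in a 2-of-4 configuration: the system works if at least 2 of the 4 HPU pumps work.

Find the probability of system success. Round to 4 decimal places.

0.9736

R = Σ_{i=2}^{4} C(4,i) p^i (1−p)^{4−i} with p = 0.802
C(4,2)·0.802^2·0.198^2 = 0.151297
C(4,3)·0.802^3·0.198^1 = 0.408553
C(4,4)·0.802^4·0.198^0 = 0.413711
Sum = 0.9736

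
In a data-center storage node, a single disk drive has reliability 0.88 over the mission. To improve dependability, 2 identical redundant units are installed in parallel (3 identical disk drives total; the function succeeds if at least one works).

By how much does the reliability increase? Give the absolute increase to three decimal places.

R_before = 0.88
R_after = 1 − (1 − 0.88)^3 = 0.998
ΔR = 0.998 − 0.88 = 0.118

0.118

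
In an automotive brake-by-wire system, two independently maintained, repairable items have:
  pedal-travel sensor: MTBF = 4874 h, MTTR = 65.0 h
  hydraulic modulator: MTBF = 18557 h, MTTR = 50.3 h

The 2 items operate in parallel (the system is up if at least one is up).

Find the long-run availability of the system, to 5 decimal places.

0.99996

A(pedal-travel sensor) = MTBF/(MTBF+MTTR) = 4874/(4874+65.0) = 0.986839
A(hydraulic modulator) = MTBF/(MTBF+MTTR) = 18557/(18557+50.3) = 0.997297
Parallel availability: 1 − (1 − 0.986839)(1 − 0.997297) = 0.99996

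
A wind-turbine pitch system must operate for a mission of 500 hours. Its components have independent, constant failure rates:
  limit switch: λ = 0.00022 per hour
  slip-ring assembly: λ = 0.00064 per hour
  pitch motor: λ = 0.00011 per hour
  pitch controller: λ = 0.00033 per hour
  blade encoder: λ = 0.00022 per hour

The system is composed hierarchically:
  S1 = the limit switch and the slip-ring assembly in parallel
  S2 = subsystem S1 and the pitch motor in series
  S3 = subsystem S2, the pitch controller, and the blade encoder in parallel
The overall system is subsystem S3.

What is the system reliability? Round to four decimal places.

0.9987

R(limit switch) = exp(−0.00022 × 500) = 0.895834
R(slip-ring assembly) = exp(−0.00064 × 500) = 0.726149
R(pitch motor) = exp(−0.00011 × 500) = 0.946485
R(pitch controller) = exp(−0.00033 × 500) = 0.847894
R(blade encoder) = exp(−0.00022 × 500) = 0.895834
Parallel (limit switch and slip-ring assembly): 1 − (1 − 0.895834)(1 − 0.726149) = 0.971474
Series ([0.971474] and pitch motor): 0.971474 × 0.946485 = 0.919486
Parallel ([0.919486], pitch controller, and blade encoder): 1 − (1 − 0.919486)(1 − 0.847894)(1 − 0.895834) = 0.9987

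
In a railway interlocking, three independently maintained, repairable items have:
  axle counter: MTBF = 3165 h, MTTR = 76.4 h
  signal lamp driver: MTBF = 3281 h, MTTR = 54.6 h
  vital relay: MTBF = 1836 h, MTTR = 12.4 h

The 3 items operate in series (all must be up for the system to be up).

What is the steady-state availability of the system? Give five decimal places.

0.95400

A(axle counter) = MTBF/(MTBF+MTTR) = 3165/(3165+76.4) = 0.976430
A(signal lamp driver) = MTBF/(MTBF+MTTR) = 3281/(3281+54.6) = 0.983631
A(vital relay) = MTBF/(MTBF+MTTR) = 1836/(1836+12.4) = 0.993291
Series availability: 0.976430 × 0.983631 × 0.993291 = 0.95400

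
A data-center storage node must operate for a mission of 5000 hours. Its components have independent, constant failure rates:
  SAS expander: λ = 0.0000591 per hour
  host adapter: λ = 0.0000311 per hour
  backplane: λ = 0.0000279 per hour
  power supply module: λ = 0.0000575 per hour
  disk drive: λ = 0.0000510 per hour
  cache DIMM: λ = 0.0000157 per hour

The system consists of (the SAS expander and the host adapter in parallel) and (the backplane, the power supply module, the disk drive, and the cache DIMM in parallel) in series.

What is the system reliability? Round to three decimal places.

R(SAS expander) = exp(−0.0000591 × 5000) = 0.74416
R(host adapter) = exp(−0.0000311 × 5000) = 0.85599
R(backplane) = exp(−0.0000279 × 5000) = 0.86979
R(power supply module) = exp(−0.0000575 × 5000) = 0.75014
R(disk drive) = exp(−0.0000510 × 5000) = 0.77492
R(cache DIMM) = exp(−0.0000157 × 5000) = 0.92450
Parallel (SAS expander and host adapter): 1 − (1 − 0.74416)(1 − 0.85599) = 0.96316
Parallel (backplane, power supply module, disk drive, and cache DIMM): 1 − (1 − 0.86979)(1 − 0.75014)(1 − 0.77492)(1 − 0.92450) = 0.99945
Series ([0.96316] and [0.99945]): 0.96316 × 0.99945 = 0.963

0.963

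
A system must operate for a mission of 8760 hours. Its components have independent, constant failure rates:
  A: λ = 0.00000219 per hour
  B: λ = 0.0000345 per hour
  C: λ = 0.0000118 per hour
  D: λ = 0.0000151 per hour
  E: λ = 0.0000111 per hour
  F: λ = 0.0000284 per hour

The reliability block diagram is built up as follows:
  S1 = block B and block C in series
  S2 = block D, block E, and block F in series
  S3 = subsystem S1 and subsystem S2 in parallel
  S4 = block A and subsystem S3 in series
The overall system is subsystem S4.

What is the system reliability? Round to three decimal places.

0.857

R(A) = exp(−0.00000219 × 8760) = 0.98100
R(B) = exp(−0.0000345 × 8760) = 0.73918
R(C) = exp(−0.0000118 × 8760) = 0.90180
R(D) = exp(−0.0000151 × 8760) = 0.87610
R(E) = exp(−0.0000111 × 8760) = 0.90734
R(F) = exp(−0.0000284 × 8760) = 0.77975
Series (B and C): 0.73918 × 0.90180 = 0.66659
Series (D, E, and F): 0.87610 × 0.90734 × 0.77975 = 0.61984
Parallel ([0.66659] and [0.61984]): 1 − (1 − 0.66659)(1 − 0.61984) = 0.87325
Series (A and [0.87325]): 0.98100 × 0.87325 = 0.857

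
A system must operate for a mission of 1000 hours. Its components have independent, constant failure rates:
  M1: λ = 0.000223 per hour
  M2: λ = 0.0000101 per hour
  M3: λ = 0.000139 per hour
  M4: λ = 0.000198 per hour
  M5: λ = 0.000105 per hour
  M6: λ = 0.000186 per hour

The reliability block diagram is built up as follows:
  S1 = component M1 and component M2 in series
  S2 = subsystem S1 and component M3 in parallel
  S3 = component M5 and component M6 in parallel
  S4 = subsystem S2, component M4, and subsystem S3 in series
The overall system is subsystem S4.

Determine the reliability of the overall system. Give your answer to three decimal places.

0.785

R(M1) = exp(−0.000223 × 1000) = 0.80011
R(M2) = exp(−0.0000101 × 1000) = 0.98995
R(M3) = exp(−0.000139 × 1000) = 0.87023
R(M4) = exp(−0.000198 × 1000) = 0.82037
R(M5) = exp(−0.000105 × 1000) = 0.90032
R(M6) = exp(−0.000186 × 1000) = 0.83027
Series (M1 and M2): 0.80011 × 0.98995 = 0.79207
Parallel ([0.79207] and M3): 1 − (1 − 0.79207)(1 − 0.87023) = 0.97302
Parallel (M5 and M6): 1 − (1 − 0.90032)(1 − 0.83027) = 0.98308
Series ([0.97302], M4, and [0.98308]): 0.97302 × 0.82037 × 0.98308 = 0.785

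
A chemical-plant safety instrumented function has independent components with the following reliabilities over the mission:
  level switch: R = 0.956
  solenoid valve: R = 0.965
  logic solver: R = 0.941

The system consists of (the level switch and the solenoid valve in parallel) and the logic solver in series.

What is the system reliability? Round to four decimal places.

0.9396

Parallel (level switch and solenoid valve): 1 − (1 − 0.956000)(1 − 0.965000) = 0.998460
Series ([0.998460] and logic solver): 0.998460 × 0.941000 = 0.9396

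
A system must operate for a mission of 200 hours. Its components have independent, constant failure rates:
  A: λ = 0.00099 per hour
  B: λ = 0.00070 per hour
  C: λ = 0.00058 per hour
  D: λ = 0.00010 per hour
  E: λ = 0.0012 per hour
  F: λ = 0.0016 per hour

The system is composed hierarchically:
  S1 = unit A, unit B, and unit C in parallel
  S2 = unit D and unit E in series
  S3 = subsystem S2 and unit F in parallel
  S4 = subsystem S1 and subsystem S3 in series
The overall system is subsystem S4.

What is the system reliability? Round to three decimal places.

R(A) = exp(−0.00099 × 200) = 0.82037
R(B) = exp(−0.00070 × 200) = 0.86936
R(C) = exp(−0.00058 × 200) = 0.89048
R(D) = exp(−0.00010 × 200) = 0.98020
R(E) = exp(−0.0012 × 200) = 0.78663
R(F) = exp(−0.0016 × 200) = 0.72615
Parallel (A, B, and C): 1 − (1 − 0.82037)(1 − 0.86936)(1 − 0.89048) = 0.99743
Series (D and E): 0.98020 × 0.78663 = 0.77105
Parallel ([0.77105] and F): 1 − (1 − 0.77105)(1 − 0.72615) = 0.93730
Series ([0.99743] and [0.93730]): 0.99743 × 0.93730 = 0.935

0.935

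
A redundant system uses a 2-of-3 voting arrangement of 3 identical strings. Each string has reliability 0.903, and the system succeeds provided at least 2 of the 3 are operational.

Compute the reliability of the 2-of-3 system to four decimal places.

0.9736

R = Σ_{i=2}^{3} C(3,i) p^i (1−p)^{3−i} with p = 0.903
C(3,2)·0.903^2·0.097^1 = 0.237284
C(3,3)·0.903^3·0.097^0 = 0.736314
Sum = 0.9736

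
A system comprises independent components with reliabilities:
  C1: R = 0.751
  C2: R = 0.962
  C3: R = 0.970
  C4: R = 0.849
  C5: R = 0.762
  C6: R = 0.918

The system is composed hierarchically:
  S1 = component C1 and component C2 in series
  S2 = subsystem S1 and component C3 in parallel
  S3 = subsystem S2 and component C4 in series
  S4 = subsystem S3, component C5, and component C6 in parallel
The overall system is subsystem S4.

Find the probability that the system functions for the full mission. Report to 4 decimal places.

0.9969

Series (C1 and C2): 0.751000 × 0.962000 = 0.722462
Parallel ([0.722462] and C3): 1 − (1 − 0.722462)(1 − 0.970000) = 0.991674
Series ([0.991674] and C4): 0.991674 × 0.849000 = 0.841931
Parallel ([0.841931], C5, and C6): 1 − (1 − 0.841931)(1 − 0.762000)(1 − 0.918000) = 0.9969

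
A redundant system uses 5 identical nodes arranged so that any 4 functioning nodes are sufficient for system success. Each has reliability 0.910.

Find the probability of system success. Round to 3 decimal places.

R = Σ_{i=4}^{5} C(5,i) p^i (1−p)^{5−i} with p = 0.910
C(5,4)·0.910^4·0.090^1 = 0.30859
C(5,5)·0.910^5·0.090^0 = 0.62403
Sum = 0.933

0.933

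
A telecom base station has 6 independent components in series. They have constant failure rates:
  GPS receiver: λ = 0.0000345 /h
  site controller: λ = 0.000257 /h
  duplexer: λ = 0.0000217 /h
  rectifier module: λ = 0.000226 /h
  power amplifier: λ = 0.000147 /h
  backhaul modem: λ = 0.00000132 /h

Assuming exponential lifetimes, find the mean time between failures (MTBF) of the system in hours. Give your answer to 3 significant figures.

1450

Series of exponential components: λ_sys = Σ λ_i
λ_sys = 0.0000345 + 0.000257 + 0.0000217 + 0.000226 + 0.000147 + 0.00000132 = 6.8752e-04 /h
MTBF = 1 / λ_sys = 1450 h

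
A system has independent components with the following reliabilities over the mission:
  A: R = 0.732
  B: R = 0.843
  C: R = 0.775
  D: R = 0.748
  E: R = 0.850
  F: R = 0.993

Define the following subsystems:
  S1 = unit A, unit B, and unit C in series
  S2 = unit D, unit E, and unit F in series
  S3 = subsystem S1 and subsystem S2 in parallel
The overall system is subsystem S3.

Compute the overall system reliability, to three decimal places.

0.808

Series (A, B, and C): 0.73200 × 0.84300 × 0.77500 = 0.47823
Series (D, E, and F): 0.74800 × 0.85000 × 0.99300 = 0.63135
Parallel ([0.47823] and [0.63135]): 1 − (1 − 0.47823)(1 − 0.63135) = 0.808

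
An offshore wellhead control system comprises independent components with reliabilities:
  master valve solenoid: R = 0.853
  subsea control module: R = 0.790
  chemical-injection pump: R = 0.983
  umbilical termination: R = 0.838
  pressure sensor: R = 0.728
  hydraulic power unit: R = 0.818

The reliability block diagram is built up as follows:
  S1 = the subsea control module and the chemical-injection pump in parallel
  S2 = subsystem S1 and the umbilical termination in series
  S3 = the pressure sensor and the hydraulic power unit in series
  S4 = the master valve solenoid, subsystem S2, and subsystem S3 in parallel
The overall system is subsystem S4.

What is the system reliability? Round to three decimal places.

0.990

Parallel (subsea control module and chemical-injection pump): 1 − (1 − 0.79000)(1 − 0.98300) = 0.99643
Series ([0.99643] and umbilical termination): 0.99643 × 0.83800 = 0.83501
Series (pressure sensor and hydraulic power unit): 0.72800 × 0.81800 = 0.59550
Parallel (master valve solenoid, [0.83501], and [0.59550]): 1 − (1 − 0.85300)(1 − 0.83501)(1 − 0.59550) = 0.990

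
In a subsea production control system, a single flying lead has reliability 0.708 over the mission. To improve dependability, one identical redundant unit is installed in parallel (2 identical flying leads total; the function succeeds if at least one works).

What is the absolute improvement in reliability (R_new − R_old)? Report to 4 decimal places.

0.2067

R_before = 0.708
R_after = 1 − (1 − 0.708)^2 = 0.9147
ΔR = 0.9147 − 0.708 = 0.2067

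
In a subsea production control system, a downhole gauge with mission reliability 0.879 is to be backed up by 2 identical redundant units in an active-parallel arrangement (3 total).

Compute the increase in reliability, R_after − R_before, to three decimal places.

0.119

R_before = 0.879
R_after = 1 − (1 − 0.879)^3 = 0.998
ΔR = 0.998 − 0.879 = 0.119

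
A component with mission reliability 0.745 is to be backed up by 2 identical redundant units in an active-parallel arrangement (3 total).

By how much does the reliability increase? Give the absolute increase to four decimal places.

0.2384

R_before = 0.745
R_after = 1 − (1 − 0.745)^3 = 0.9834
ΔR = 0.9834 − 0.745 = 0.2384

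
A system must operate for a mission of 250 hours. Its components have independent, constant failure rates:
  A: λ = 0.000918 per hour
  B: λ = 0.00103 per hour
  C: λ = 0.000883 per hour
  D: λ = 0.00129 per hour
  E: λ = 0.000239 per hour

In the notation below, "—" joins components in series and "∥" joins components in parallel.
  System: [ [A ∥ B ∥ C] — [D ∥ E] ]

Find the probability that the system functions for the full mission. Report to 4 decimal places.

R(A) = exp(−0.000918 × 250) = 0.794931
R(B) = exp(−0.00103 × 250) = 0.772982
R(C) = exp(−0.000883 × 250) = 0.801917
R(D) = exp(−0.00129 × 250) = 0.724336
R(E) = exp(−0.000239 × 250) = 0.942000
Parallel (A, B, and C): 1 − (1 − 0.794931)(1 − 0.772982)(1 − 0.801917) = 0.990778
Parallel (D and E): 1 − (1 − 0.724336)(1 − 0.942000) = 0.984011
Series ([0.990778] and [0.984011]): 0.990778 × 0.984011 = 0.9749

0.9749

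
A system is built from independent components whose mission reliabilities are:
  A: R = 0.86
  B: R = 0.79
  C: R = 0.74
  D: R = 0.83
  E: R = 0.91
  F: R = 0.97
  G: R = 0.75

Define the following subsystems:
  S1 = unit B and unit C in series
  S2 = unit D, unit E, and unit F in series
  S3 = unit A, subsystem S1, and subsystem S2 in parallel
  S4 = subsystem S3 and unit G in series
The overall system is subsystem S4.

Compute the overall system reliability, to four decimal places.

Series (B and C): 0.790000 × 0.740000 = 0.584600
Series (D, E, and F): 0.830000 × 0.910000 × 0.970000 = 0.732641
Parallel (A, [0.584600], and [0.732641]): 1 − (1 − 0.860000)(1 − 0.584600)(1 − 0.732641) = 0.984451
Series ([0.984451] and G): 0.984451 × 0.750000 = 0.7383

0.7383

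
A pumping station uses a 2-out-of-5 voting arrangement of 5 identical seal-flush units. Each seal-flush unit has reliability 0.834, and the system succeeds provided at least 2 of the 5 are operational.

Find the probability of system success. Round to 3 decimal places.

R = Σ_{i=2}^{5} C(5,i) p^i (1−p)^{5−i} with p = 0.834
C(5,2)·0.834^2·0.166^3 = 0.03182
C(5,3)·0.834^3·0.166^2 = 0.15985
C(5,4)·0.834^4·0.166^1 = 0.40155
C(5,5)·0.834^5·0.166^0 = 0.40349
Sum = 0.997

0.997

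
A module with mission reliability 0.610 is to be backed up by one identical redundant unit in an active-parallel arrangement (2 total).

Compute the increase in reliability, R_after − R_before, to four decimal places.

0.2379

R_before = 0.610
R_after = 1 − (1 − 0.610)^2 = 0.8479
ΔR = 0.8479 − 0.610 = 0.2379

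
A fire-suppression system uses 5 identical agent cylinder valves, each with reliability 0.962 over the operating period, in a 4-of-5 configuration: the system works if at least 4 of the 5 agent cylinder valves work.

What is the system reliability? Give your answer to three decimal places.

R = Σ_{i=4}^{5} C(5,i) p^i (1−p)^{5−i} with p = 0.962
C(5,4)·0.962^4·0.038^1 = 0.16272
C(5,5)·0.962^5·0.038^0 = 0.82390
Sum = 0.987

0.987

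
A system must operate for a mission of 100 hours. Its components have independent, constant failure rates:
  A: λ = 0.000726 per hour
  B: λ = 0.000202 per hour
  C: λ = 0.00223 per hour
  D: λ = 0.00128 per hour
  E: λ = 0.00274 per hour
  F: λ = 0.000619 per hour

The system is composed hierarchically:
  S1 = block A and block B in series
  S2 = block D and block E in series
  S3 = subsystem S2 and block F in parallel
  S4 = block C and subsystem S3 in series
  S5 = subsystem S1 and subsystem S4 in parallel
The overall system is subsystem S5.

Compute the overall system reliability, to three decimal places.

0.981

R(A) = exp(−0.000726 × 100) = 0.92997
R(B) = exp(−0.000202 × 100) = 0.98000
R(C) = exp(−0.00223 × 100) = 0.80011
R(D) = exp(−0.00128 × 100) = 0.87985
R(E) = exp(−0.00274 × 100) = 0.76033
R(F) = exp(−0.000619 × 100) = 0.93998
Series (A and B): 0.92997 × 0.98000 = 0.91137
Series (D and E): 0.87985 × 0.76033 = 0.66898
Parallel ([0.66898] and F): 1 − (1 − 0.66898)(1 − 0.93998) = 0.98013
Series (C and [0.98013]): 0.80011 × 0.98013 = 0.78421
Parallel ([0.91137] and [0.78421]): 1 − (1 − 0.91137)(1 − 0.78421) = 0.981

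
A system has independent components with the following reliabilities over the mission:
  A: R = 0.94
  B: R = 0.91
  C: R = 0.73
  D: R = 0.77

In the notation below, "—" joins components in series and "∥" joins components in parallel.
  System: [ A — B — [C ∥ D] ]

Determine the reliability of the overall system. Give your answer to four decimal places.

0.8023

Parallel (C and D): 1 − (1 − 0.730000)(1 − 0.770000) = 0.937900
Series (A, B, and [0.937900]): 0.940000 × 0.910000 × 0.937900 = 0.8023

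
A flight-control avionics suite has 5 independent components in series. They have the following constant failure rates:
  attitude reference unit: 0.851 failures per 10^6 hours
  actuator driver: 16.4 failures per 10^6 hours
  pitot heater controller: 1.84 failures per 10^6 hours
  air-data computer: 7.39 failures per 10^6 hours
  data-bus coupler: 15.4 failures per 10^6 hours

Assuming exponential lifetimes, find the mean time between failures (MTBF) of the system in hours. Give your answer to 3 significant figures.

Series of exponential components: λ_sys = Σ λ_i
λ_sys = 0.000000851 + 0.0000164 + 0.00000184 + 0.00000739 + 0.0000154 = 4.1881e-05 /h
MTBF = 1 / λ_sys = 23900 h

23900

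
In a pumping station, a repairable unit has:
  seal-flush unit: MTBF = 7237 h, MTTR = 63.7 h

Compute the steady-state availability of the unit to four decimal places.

0.9913

A(seal-flush unit) = MTBF/(MTBF+MTTR) = 7237/(7237+63.7) = 0.9913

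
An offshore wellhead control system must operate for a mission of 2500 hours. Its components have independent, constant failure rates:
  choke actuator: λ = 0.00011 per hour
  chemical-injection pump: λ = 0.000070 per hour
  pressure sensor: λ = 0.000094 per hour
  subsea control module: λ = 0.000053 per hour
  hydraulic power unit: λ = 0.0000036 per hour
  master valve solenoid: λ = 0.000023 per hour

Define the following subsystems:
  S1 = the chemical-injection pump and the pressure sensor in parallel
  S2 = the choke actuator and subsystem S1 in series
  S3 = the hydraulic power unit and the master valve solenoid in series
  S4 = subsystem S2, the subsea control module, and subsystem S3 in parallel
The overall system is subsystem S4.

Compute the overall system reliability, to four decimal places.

0.9979

R(choke actuator) = exp(−0.00011 × 2500) = 0.759572
R(chemical-injection pump) = exp(−0.000070 × 2500) = 0.839457
R(pressure sensor) = exp(−0.000094 × 2500) = 0.790571
R(subsea control module) = exp(−0.000053 × 2500) = 0.875903
R(hydraulic power unit) = exp(−0.0000036 × 2500) = 0.991040
R(master valve solenoid) = exp(−0.000023 × 2500) = 0.944122
Parallel (chemical-injection pump and pressure sensor): 1 − (1 − 0.839457)(1 − 0.790571) = 0.966378
Series (choke actuator and [0.966378]): 0.759572 × 0.966378 = 0.734034
Series (hydraulic power unit and master valve solenoid): 0.991040 × 0.944122 = 0.935663
Parallel ([0.734034], subsea control module, and [0.935663]): 1 − (1 − 0.734034)(1 − 0.875903)(1 − 0.935663) = 0.9979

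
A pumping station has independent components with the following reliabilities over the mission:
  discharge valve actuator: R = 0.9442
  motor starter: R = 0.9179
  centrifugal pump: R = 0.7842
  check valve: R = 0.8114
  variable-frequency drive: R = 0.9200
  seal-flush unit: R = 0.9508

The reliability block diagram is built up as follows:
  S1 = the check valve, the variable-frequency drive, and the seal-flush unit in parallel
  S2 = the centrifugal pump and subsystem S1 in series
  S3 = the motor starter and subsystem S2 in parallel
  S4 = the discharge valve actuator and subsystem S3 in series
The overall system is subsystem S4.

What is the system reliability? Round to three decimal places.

0.927

Parallel (check valve, variable-frequency drive, and seal-flush unit): 1 − (1 − 0.81140)(1 − 0.92000)(1 − 0.95080) = 0.99926
Series (centrifugal pump and [0.99926]): 0.78420 × 0.99926 = 0.78362
Parallel (motor starter and [0.78362]): 1 − (1 − 0.91790)(1 − 0.78362) = 0.98224
Series (discharge valve actuator and [0.98224]): 0.94420 × 0.98224 = 0.927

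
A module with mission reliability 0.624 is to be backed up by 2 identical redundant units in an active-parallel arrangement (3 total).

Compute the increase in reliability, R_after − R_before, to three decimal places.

R_before = 0.624
R_after = 1 − (1 − 0.624)^3 = 0.947
ΔR = 0.947 − 0.624 = 0.323

0.323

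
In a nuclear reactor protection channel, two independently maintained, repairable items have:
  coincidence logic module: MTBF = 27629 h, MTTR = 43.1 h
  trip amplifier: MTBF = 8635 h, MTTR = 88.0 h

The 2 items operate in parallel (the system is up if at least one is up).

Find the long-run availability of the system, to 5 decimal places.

A(coincidence logic module) = MTBF/(MTBF+MTTR) = 27629/(27629+43.1) = 0.998442
A(trip amplifier) = MTBF/(MTBF+MTTR) = 8635/(8635+88.0) = 0.989912
Parallel availability: 1 − (1 − 0.998442)(1 − 0.989912) = 0.99998

0.99998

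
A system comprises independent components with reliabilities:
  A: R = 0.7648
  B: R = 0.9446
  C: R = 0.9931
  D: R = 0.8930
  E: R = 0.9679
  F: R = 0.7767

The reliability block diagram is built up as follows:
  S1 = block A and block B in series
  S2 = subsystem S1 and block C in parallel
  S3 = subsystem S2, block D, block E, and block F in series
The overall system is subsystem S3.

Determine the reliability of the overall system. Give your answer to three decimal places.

0.670

Series (A and B): 0.76480 × 0.94460 = 0.72243
Parallel ([0.72243] and C): 1 − (1 − 0.72243)(1 − 0.99310) = 0.99808
Series ([0.99808], D, E, and F): 0.99808 × 0.89300 × 0.96790 × 0.77670 = 0.670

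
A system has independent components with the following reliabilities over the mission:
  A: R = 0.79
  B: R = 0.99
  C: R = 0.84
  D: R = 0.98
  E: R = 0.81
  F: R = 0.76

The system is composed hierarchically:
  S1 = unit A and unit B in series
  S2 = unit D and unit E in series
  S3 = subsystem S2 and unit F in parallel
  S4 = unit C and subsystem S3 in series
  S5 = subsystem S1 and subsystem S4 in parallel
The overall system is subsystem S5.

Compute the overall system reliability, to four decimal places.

Series (A and B): 0.790000 × 0.990000 = 0.782100
Series (D and E): 0.980000 × 0.810000 = 0.793800
Parallel ([0.793800] and F): 1 − (1 − 0.793800)(1 − 0.760000) = 0.950512
Series (C and [0.950512]): 0.840000 × 0.950512 = 0.798430
Parallel ([0.782100] and [0.798430]): 1 − (1 − 0.782100)(1 − 0.798430) = 0.9561

0.9561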